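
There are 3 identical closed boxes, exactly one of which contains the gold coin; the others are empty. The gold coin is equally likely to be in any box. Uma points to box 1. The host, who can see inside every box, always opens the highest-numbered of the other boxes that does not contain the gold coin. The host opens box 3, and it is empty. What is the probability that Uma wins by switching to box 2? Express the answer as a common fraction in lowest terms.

1/2

Apply Bayes' rule, conditioning on where the gold coin actually is.
If it is in either of boxes 1 and 2 (prior 1/3 each): box 3 is the highest-numbered option available, probability 1; weight (1/3)·1 = 1/3 each.
If it is in box 3 (prior 1/3): the host opened box 3, so this case is ruled out; weight (1/3)·0 = 0.
The weights sum to 2/3.
So P(the gold coin in box 2 | the host opened box 3) = (1/3) / (2/3) = 1/2.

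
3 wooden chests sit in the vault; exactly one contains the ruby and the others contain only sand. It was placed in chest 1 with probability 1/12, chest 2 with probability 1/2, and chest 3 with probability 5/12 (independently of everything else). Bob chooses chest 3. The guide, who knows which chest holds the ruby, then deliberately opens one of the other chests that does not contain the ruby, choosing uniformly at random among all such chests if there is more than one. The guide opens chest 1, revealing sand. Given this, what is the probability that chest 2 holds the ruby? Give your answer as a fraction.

12/17

Apply Bayes' rule, conditioning on where the ruby actually is.
If it is in chest 1 (prior 1/12): the guide opened chest 1, so this case is ruled out; weight (1/12)·0 = 0.
If it is in chest 2 (prior 1/2): the guide has no choice, probability 1; weight (1/2)·1 = 1/2.
If it is in chest 3 (prior 5/12): the guide has 2 equally likely choices, so probability 1/2; weight (5/12)·(1/2) = 5/24.
The weights sum to 17/24.
So P(the ruby in chest 2 | the guide opened chest 1) = (1/2) / (17/24) = 12/17.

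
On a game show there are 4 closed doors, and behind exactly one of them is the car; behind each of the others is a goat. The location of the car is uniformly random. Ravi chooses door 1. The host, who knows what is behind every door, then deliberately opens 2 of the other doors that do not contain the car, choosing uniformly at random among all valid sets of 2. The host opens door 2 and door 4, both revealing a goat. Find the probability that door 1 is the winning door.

1/4

Apply Bayes' rule, conditioning on where the car actually is.
If it is behind door 1 (prior 1/4): the host has 3 equally likely choices, so probability 1/3; weight (1/4)·(1/3) = 1/12.
If it is behind either of doors 2 and 4 (prior 1/4 each): that door was opened and seen not to hold the prize — ruled out; weight (1/4)·0 = 0 each.
If it is behind door 3 (prior 1/4): the host has no choice, probability 1; weight (1/4)·1 = 1/4.
The weights sum to 1/3.
So P(the car behind door 1 | the host opened door 2 and door 4) = (1/12) / (1/3) = 1/4.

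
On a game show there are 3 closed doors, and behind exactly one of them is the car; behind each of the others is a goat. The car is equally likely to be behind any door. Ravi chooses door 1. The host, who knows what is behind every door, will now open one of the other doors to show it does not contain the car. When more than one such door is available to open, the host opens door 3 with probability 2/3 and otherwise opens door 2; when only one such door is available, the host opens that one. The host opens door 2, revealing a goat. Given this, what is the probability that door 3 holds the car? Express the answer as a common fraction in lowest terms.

3/4

Condition on the true location of the car.
If it is behind door 1 (prior 1/3): door 3 is available but not opened, probability 1/3; weight (1/3)·(1/3) = 1/9.
If it is behind door 2 (prior 1/3): the host opened door 2, so this case is ruled out; weight (1/3)·0 = 0.
If it is behind door 3 (prior 1/3): only door 2 is available, probability 1; weight (1/3)·1 = 1/3.
The weights sum to 4/9.
So P(the car behind door 3 | the host opened door 2) = (1/3) / (4/9) = 3/4.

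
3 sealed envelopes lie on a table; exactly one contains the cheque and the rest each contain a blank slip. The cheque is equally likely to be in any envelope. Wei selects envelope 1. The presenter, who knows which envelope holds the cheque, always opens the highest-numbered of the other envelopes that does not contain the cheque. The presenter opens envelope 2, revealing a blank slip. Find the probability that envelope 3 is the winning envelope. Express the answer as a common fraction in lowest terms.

1

Consider each possible location of the cheque in turn.
If it is in envelope 1 (prior 1/3): the presenter would have opened envelope 3 instead, probability 0; weight (1/3)·0 = 0.
If it is in envelope 2 (prior 1/3): the presenter opened envelope 2, so this case is ruled out; weight (1/3)·0 = 0.
If it is in envelope 3 (prior 1/3): envelope 2 is the highest-numbered option available, probability 1; weight (1/3)·1 = 1/3.
The weights sum to 1/3.
So P(the cheque in envelope 3 | the presenter opened envelope 2) = (1/3) / (1/3) = 1.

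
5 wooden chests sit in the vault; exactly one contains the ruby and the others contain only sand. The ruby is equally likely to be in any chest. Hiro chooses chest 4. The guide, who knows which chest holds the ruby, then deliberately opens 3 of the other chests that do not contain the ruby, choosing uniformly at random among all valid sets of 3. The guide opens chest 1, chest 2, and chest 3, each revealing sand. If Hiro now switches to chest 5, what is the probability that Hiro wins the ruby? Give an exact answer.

Apply Bayes' rule, conditioning on where the ruby actually is.
If it is in any of chests 1, 2, and 3 (prior 1/5 each): that chest was opened and seen not to hold the prize — ruled out; weight (1/5)·0 = 0 each.
If it is in chest 4 (prior 1/5): the guide has 4 equally likely choices, so probability 1/4; weight (1/5)·(1/4) = 1/20.
If it is in chest 5 (prior 1/5): the guide has no choice, probability 1; weight (1/5)·1 = 1/5.
The weights sum to 1/4.
So P(the ruby in chest 5 | the guide opened chest 1, chest 2, and chest 3) = (1/5) / (1/4) = 4/5.

4/5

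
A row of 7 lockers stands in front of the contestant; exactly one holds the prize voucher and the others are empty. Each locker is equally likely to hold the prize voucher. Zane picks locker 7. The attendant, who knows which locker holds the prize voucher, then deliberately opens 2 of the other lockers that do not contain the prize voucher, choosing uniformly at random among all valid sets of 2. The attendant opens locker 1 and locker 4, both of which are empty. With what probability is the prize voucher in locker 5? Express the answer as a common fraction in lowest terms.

Consider each possible location of the prize voucher in turn.
If it is in either of lockers 1 and 4 (prior 1/7 each): that locker was opened and seen not to hold the prize — ruled out; weight (1/7)·0 = 0 each.
If it is in any of lockers 2, 3, 5, and 6 (prior 1/7 each): the attendant has 10 equally likely choices, so probability 1/10; weight (1/7)·(1/10) = 1/70 each.
If it is in locker 7 (prior 1/7): the attendant has 15 equally likely choices, so probability 1/15; weight (1/7)·(1/15) = 1/105.
The weights sum to 1/15.
So P(the prize voucher in locker 5 | the attendant opened locker 1 and locker 4) = (1/70) / (1/15) = 3/14.

3/14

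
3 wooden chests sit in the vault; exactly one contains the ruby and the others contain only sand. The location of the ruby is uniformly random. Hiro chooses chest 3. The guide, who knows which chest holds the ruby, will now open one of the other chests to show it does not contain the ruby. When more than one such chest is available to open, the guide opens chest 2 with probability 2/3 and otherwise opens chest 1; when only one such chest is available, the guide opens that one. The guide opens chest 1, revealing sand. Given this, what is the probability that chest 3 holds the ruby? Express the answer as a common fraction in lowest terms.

Consider each possible location of the ruby in turn.
If it is in chest 1 (prior 1/3): the guide opened chest 1, so this case is ruled out; weight (1/3)·0 = 0.
If it is in chest 2 (prior 1/3): only chest 1 is available, probability 1; weight (1/3)·1 = 1/3.
If it is in chest 3 (prior 1/3): chest 2 is available but not opened, probability 1/3; weight (1/3)·(1/3) = 1/9.
The weights sum to 4/9.
So P(the ruby in chest 3 | the guide opened chest 1) = (1/9) / (4/9) = 1/4.

1/4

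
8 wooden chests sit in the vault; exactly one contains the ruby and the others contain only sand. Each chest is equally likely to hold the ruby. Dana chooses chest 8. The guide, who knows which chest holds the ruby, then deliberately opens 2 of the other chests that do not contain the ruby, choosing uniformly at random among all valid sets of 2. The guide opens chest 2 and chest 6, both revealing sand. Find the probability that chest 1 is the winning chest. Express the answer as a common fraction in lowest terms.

7/40

Condition on the true location of the ruby.
If it is in any of chests 1, 3, 4, 5, and 7 (prior 1/8 each): the guide has 15 equally likely choices, so probability 1/15; weight (1/8)·(1/15) = 1/120 each.
If it is in either of chests 2 and 6 (prior 1/8 each): that chest was opened and seen not to hold the prize — ruled out; weight (1/8)·0 = 0 each.
If it is in chest 8 (prior 1/8): the guide has 21 equally likely choices, so probability 1/21; weight (1/8)·(1/21) = 1/168.
The weights sum to 1/21.
So P(the ruby in chest 1 | the guide opened chest 2 and chest 6) = (1/120) / (1/21) = 7/40.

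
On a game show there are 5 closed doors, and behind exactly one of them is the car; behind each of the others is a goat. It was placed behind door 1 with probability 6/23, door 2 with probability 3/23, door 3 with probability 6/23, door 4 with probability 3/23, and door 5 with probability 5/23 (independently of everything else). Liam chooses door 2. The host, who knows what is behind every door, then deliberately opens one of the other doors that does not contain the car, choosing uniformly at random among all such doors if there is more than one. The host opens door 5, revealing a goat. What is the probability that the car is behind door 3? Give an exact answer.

Consider each possible location of the car in turn.
If it is behind either of doors 1 and 3 (prior 6/23 each): the host has 3 equally likely choices, so probability 1/3; weight (6/23)·(1/3) = 2/23 each.
If it is behind door 2 (prior 3/23): the host has 4 equally likely choices, so probability 1/4; weight (3/23)·(1/4) = 3/92.
If it is behind door 4 (prior 3/23): the host has 3 equally likely choices, so probability 1/3; weight (3/23)·(1/3) = 1/23.
If it is behind door 5 (prior 5/23): the host opened door 5, so this case is ruled out; weight (5/23)·0 = 0.
The weights sum to 1/4.
So P(the car behind door 3 | the host opened door 5) = (2/23) / (1/4) = 8/23.

8/23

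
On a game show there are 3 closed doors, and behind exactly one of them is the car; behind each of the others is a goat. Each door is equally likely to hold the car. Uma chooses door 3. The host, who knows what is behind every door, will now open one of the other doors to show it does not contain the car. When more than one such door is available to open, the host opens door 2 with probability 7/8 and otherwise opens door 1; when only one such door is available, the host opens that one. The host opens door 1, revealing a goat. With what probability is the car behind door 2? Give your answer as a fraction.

8/9

Apply Bayes' rule, conditioning on where the car actually is.
If it is behind door 1 (prior 1/3): the host opened door 1, so this case is ruled out; weight (1/3)·0 = 0.
If it is behind door 2 (prior 1/3): only door 1 is available, probability 1; weight (1/3)·1 = 1/3.
If it is behind door 3 (prior 1/3): door 2 is available but not opened, probability 1/8; weight (1/3)·(1/8) = 1/24.
The weights sum to 3/8.
So P(the car behind door 2 | the host opened door 1) = (1/3) / (3/8) = 8/9.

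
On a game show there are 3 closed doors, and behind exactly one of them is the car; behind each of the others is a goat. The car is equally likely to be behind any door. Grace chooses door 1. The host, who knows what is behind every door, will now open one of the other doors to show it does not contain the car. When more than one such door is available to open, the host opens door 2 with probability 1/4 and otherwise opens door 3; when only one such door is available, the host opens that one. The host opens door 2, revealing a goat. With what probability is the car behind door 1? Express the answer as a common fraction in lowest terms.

Apply Bayes' rule, conditioning on where the car actually is.
If it is behind door 1 (prior 1/3): door 2 is available, opened with probability 1/4; weight (1/3)·(1/4) = 1/12.
If it is behind door 2 (prior 1/3): the host opened door 2, so this case is ruled out; weight (1/3)·0 = 0.
If it is behind door 3 (prior 1/3): only door 2 is available, probability 1; weight (1/3)·1 = 1/3.
The weights sum to 5/12.
So P(the car behind door 1 | the host opened door 2) = (1/12) / (5/12) = 1/5.

1/5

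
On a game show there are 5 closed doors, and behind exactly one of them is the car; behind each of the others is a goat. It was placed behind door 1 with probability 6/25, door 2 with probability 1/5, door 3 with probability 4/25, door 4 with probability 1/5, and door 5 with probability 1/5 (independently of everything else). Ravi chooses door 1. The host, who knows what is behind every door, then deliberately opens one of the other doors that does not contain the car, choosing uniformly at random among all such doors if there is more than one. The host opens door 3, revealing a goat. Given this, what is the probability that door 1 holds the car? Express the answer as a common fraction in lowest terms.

Apply Bayes' rule, conditioning on where the car actually is.
If it is behind door 1 (prior 6/25): the host has 4 equally likely choices, so probability 1/4; weight (6/25)·(1/4) = 3/50.
If it is behind any of doors 2, 4, and 5 (prior 1/5 each): the host has 3 equally likely choices, so probability 1/3; weight (1/5)·(1/3) = 1/15 each.
If it is behind door 3 (prior 4/25): the host opened door 3, so this case is ruled out; weight (4/25)·0 = 0.
The weights sum to 13/50.
So P(the car behind door 1 | the host opened door 3) = (3/50) / (13/50) = 3/13.

3/13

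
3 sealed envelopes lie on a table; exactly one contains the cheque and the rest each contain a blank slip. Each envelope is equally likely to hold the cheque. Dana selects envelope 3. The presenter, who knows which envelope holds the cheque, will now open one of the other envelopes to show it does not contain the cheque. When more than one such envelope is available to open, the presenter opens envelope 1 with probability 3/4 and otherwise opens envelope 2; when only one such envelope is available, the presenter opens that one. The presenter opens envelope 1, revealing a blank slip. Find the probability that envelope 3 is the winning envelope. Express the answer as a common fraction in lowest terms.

Consider each possible location of the cheque in turn.
If it is in envelope 1 (prior 1/3): the presenter opened envelope 1, so this case is ruled out; weight (1/3)·0 = 0.
If it is in envelope 2 (prior 1/3): only envelope 1 is available, probability 1; weight (1/3)·1 = 1/3.
If it is in envelope 3 (prior 1/3): envelope 1 is available, opened with probability 3/4; weight (1/3)·(3/4) = 1/4.
The weights sum to 7/12.
So P(the cheque in envelope 3 | the presenter opened envelope 1) = (1/4) / (7/12) = 3/7.

3/7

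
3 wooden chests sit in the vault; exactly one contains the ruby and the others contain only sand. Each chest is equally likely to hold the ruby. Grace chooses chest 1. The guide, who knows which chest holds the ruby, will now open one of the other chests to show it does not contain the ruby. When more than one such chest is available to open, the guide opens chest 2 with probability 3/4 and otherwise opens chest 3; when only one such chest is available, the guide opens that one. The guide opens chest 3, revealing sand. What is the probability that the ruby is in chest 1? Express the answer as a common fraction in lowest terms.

1/5

Consider each possible location of the ruby in turn.
If it is in chest 1 (prior 1/3): chest 2 is available but not opened, probability 1/4; weight (1/3)·(1/4) = 1/12.
If it is in chest 2 (prior 1/3): only chest 3 is available, probability 1; weight (1/3)·1 = 1/3.
If it is in chest 3 (prior 1/3): the guide opened chest 3, so this case is ruled out; weight (1/3)·0 = 0.
The weights sum to 5/12.
So P(the ruby in chest 1 | the guide opened chest 3) = (1/12) / (5/12) = 1/5.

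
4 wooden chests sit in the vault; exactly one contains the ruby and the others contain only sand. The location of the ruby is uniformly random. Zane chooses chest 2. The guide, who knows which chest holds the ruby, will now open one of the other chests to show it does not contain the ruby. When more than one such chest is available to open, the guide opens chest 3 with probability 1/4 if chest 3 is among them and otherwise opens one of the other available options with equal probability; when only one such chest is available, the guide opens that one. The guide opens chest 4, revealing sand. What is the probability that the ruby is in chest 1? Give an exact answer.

6/13

Apply Bayes' rule, conditioning on where the ruby actually is.
If it is in chest 1 (prior 1/4): chest 3 is available but not opened, probability 3/4; weight (1/4)·(3/4) = 3/16.
If it is in chest 2 (prior 1/4): chest 3 is available but not opened; chest 4 gets probability (1 − 1/4)/2 = 3/8; weight (1/4)·(3/8) = 3/32.
If it is in chest 3 (prior 1/4): chest 3 holds the prize so is unavailable; the guide chooses uniformly among the 2 others, probability 1/2; weight (1/4)·(1/2) = 1/8.
If it is in chest 4 (prior 1/4): the guide opened chest 4, so this case is ruled out; weight (1/4)·0 = 0.
The weights sum to 13/32.
So P(the ruby in chest 1 | the guide opened chest 4) = (3/16) / (13/32) = 6/13.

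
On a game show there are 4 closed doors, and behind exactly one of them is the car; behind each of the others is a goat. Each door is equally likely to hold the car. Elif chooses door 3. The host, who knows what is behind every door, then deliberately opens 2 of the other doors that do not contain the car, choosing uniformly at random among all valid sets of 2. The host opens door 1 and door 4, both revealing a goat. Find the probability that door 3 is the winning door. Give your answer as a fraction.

1/4

Apply Bayes' rule, conditioning on where the car actually is.
If it is behind either of doors 1 and 4 (prior 1/4 each): that door was opened and seen not to hold the prize — ruled out; weight (1/4)·0 = 0 each.
If it is behind door 2 (prior 1/4): the host has no choice, probability 1; weight (1/4)·1 = 1/4.
If it is behind door 3 (prior 1/4): the host has 3 equally likely choices, so probability 1/3; weight (1/4)·(1/3) = 1/12.
The weights sum to 1/3.
So P(the car behind door 3 | the host opened door 1 and door 4) = (1/12) / (1/3) = 1/4.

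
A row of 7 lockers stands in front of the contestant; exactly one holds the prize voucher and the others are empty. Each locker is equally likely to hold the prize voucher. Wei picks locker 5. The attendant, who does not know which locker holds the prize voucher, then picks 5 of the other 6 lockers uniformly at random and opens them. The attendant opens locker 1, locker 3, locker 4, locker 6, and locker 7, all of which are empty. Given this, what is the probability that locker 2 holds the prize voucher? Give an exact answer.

Apply Bayes' rule, conditioning on where the prize voucher actually is.
If it is in any of lockers 1, 3, 4, 6, and 7 (prior 1/7 each): that locker was opened and seen not to hold the prize — ruled out; weight (1/7)·0 = 0 each.
If it is in either of lockers 2 and 5 (prior 1/7 each): the attendant picks exactly this set with probability 1/6 regardless, and none is the prize; weight (1/7)·(1/6) = 1/42 each.
The weights sum to 1/21.
So P(the prize voucher in locker 2 | the attendant opened locker 1, locker 3, locker 4, locker 6, and locker 7) = (1/42) / (1/21) = 1/2.

1/2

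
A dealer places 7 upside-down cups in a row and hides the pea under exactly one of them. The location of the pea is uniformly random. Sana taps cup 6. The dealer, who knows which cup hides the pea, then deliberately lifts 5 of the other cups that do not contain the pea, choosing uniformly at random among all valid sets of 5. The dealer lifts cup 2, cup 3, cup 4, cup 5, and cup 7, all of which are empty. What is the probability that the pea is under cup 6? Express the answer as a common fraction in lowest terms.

1/7

Condition on the true location of the pea.
If it is under cup 1 (prior 1/7): the dealer has no choice, probability 1; weight (1/7)·1 = 1/7.
If it is under any of cups 2, 3, 4, 5, and 7 (prior 1/7 each): that cup was opened and seen not to hold the prize — ruled out; weight (1/7)·0 = 0 each.
If it is under cup 6 (prior 1/7): the dealer has 6 equally likely choices, so probability 1/6; weight (1/7)·(1/6) = 1/42.
The weights sum to 1/6.
So P(the pea under cup 6 | the dealer opened cup 2, cup 3, cup 4, cup 5, and cup 7) = (1/42) / (1/6) = 1/7.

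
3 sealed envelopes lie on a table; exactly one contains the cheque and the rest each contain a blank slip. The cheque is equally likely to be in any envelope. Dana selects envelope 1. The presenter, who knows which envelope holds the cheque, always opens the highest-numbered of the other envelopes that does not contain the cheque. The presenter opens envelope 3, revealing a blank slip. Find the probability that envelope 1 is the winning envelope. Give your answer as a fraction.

Apply Bayes' rule, conditioning on where the cheque actually is.
If it is in either of envelopes 1 and 2 (prior 1/3 each): envelope 3 is the highest-numbered option available, probability 1; weight (1/3)·1 = 1/3 each.
If it is in envelope 3 (prior 1/3): the presenter opened envelope 3, so this case is ruled out; weight (1/3)·0 = 0.
The weights sum to 2/3.
So P(the cheque in envelope 1 | the presenter opened envelope 3) = (1/3) / (2/3) = 1/2.

1/2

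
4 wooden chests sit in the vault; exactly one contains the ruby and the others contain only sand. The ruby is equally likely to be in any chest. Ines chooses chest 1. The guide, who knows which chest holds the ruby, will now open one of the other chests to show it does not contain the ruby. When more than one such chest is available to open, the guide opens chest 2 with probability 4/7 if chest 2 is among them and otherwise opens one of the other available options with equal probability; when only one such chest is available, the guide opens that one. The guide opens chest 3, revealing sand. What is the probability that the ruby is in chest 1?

3/16

Consider each possible location of the ruby in turn.
If it is in chest 1 (prior 1/4): chest 2 is available but not opened; chest 3 gets probability (1 − 4/7)/2 = 3/14; weight (1/4)·(3/14) = 3/56.
If it is in chest 2 (prior 1/4): chest 2 holds the prize so is unavailable; the guide chooses uniformly among the 2 others, probability 1/2; weight (1/4)·(1/2) = 1/8.
If it is in chest 3 (prior 1/4): the guide opened chest 3, so this case is ruled out; weight (1/4)·0 = 0.
If it is in chest 4 (prior 1/4): chest 2 is available but not opened, probability 3/7; weight (1/4)·(3/7) = 3/28.
The weights sum to 2/7.
So P(the ruby in chest 1 | the guide opened chest 3) = (3/56) / (2/7) = 3/16.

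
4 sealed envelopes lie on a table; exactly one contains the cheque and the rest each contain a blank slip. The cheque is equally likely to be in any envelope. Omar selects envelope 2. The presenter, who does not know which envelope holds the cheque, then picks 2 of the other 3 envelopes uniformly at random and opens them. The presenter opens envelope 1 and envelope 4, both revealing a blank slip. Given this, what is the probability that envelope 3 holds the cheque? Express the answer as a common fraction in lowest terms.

1/2

Consider each possible location of the cheque in turn.
If it is in either of envelopes 1 and 4 (prior 1/4 each): that envelope was opened and seen not to hold the prize — ruled out; weight (1/4)·0 = 0 each.
If it is in either of envelopes 2 and 3 (prior 1/4 each): the presenter picks exactly this set with probability 1/3 regardless, and none is the prize; weight (1/4)·(1/3) = 1/12 each.
The weights sum to 1/6.
So P(the cheque in envelope 3 | the presenter opened envelope 1 and envelope 4) = (1/12) / (1/6) = 1/2.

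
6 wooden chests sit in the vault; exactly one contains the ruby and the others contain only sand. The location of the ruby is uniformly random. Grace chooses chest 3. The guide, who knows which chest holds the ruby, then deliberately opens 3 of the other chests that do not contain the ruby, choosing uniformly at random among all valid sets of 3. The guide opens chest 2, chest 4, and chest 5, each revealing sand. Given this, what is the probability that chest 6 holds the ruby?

5/12

Apply Bayes' rule, conditioning on where the ruby actually is.
If it is in either of chests 1 and 6 (prior 1/6 each): the guide has 4 equally likely choices, so probability 1/4; weight (1/6)·(1/4) = 1/24 each.
If it is in any of chests 2, 4, and 5 (prior 1/6 each): that chest was opened and seen not to hold the prize — ruled out; weight (1/6)·0 = 0 each.
If it is in chest 3 (prior 1/6): the guide has 10 equally likely choices, so probability 1/10; weight (1/6)·(1/10) = 1/60.
The weights sum to 1/10.
So P(the ruby in chest 6 | the guide opened chest 2, chest 4, and chest 5) = (1/24) / (1/10) = 5/12.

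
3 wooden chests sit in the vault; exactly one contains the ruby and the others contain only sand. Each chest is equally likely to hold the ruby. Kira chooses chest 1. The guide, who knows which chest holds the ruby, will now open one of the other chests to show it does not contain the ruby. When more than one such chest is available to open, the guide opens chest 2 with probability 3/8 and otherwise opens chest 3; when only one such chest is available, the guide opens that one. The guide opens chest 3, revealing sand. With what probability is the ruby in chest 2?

Apply Bayes' rule, conditioning on where the ruby actually is.
If it is in chest 1 (prior 1/3): chest 2 is available but not opened, probability 5/8; weight (1/3)·(5/8) = 5/24.
If it is in chest 2 (prior 1/3): only chest 3 is available, probability 1; weight (1/3)·1 = 1/3.
If it is in chest 3 (prior 1/3): the guide opened chest 3, so this case is ruled out; weight (1/3)·0 = 0.
The weights sum to 13/24.
So P(the ruby in chest 2 | the guide opened chest 3) = (1/3) / (13/24) = 8/13.

8/13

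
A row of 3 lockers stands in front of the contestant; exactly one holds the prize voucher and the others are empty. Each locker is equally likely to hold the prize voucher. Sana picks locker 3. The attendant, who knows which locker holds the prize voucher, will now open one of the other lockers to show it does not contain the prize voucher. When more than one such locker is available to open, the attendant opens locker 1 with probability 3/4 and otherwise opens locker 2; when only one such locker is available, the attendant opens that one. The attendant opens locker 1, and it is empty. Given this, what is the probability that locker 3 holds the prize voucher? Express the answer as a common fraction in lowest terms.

Apply Bayes' rule, conditioning on where the prize voucher actually is.
If it is in locker 1 (prior 1/3): the attendant opened locker 1, so this case is ruled out; weight (1/3)·0 = 0.
If it is in locker 2 (prior 1/3): only locker 1 is available, probability 1; weight (1/3)·1 = 1/3.
If it is in locker 3 (prior 1/3): locker 1 is available, opened with probability 3/4; weight (1/3)·(3/4) = 1/4.
The weights sum to 7/12.
So P(the prize voucher in locker 3 | the attendant opened locker 1) = (1/4) / (7/12) = 3/7.

3/7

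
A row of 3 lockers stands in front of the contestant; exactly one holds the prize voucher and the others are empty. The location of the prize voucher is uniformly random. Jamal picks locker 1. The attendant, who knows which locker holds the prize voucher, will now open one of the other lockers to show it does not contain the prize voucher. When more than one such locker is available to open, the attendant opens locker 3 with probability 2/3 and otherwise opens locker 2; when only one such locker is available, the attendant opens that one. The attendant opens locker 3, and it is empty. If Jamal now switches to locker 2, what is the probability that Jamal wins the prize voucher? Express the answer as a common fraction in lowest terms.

3/5

Condition on the true location of the prize voucher.
If it is in locker 1 (prior 1/3): locker 3 is available, opened with probability 2/3; weight (1/3)·(2/3) = 2/9.
If it is in locker 2 (prior 1/3): only locker 3 is available, probability 1; weight (1/3)·1 = 1/3.
If it is in locker 3 (prior 1/3): the attendant opened locker 3, so this case is ruled out; weight (1/3)·0 = 0.
The weights sum to 5/9.
So P(the prize voucher in locker 2 | the attendant opened locker 3) = (1/3) / (5/9) = 3/5.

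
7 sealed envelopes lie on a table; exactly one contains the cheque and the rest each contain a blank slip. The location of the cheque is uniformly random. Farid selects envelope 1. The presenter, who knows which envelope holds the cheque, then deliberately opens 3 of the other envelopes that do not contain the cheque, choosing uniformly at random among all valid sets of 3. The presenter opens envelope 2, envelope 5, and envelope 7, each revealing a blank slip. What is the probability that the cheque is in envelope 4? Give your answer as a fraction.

Condition on the true location of the cheque.
If it is in envelope 1 (prior 1/7): the presenter has 20 equally likely choices, so probability 1/20; weight (1/7)·(1/20) = 1/140.
If it is in any of envelopes 2, 5, and 7 (prior 1/7 each): that envelope was opened and seen not to hold the prize — ruled out; weight (1/7)·0 = 0 each.
If it is in any of envelopes 3, 4, and 6 (prior 1/7 each): the presenter has 10 equally likely choices, so probability 1/10; weight (1/7)·(1/10) = 1/70 each.
The weights sum to 1/20.
So P(the cheque in envelope 4 | the presenter opened envelope 2, envelope 5, and envelope 7) = (1/70) / (1/20) = 2/7.

2/7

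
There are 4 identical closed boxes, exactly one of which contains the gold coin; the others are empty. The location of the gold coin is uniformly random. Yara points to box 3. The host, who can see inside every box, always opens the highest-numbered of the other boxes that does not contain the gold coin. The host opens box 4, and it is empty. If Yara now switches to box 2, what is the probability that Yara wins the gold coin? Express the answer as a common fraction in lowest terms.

Condition on the true location of the gold coin.
If it is in any of boxes 1, 2, and 3 (prior 1/4 each): box 4 is the highest-numbered option available, probability 1; weight (1/4)·1 = 1/4 each.
If it is in box 4 (prior 1/4): the host opened box 4, so this case is ruled out; weight (1/4)·0 = 0.
The weights sum to 3/4.
So P(the gold coin in box 2 | the host opened box 4) = (1/4) / (3/4) = 1/3.

1/3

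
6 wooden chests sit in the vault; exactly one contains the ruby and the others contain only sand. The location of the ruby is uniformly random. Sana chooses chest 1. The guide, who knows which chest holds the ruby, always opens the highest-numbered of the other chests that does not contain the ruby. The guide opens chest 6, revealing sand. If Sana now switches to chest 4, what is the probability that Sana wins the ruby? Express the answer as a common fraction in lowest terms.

1/5

Condition on the true location of the ruby.
If it is in any of chests 1, 2, 3, 4, and 5 (prior 1/6 each): chest 6 is the highest-numbered option available, probability 1; weight (1/6)·1 = 1/6 each.
If it is in chest 6 (prior 1/6): the guide opened chest 6, so this case is ruled out; weight (1/6)·0 = 0.
The weights sum to 5/6.
So P(the ruby in chest 4 | the guide opened chest 6) = (1/6) / (5/6) = 1/5.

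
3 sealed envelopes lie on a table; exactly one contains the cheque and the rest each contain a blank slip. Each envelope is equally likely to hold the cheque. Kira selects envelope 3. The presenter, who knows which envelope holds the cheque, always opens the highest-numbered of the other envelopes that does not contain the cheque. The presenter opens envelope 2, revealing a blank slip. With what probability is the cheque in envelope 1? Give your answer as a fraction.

Apply Bayes' rule, conditioning on where the cheque actually is.
If it is in either of envelopes 1 and 3 (prior 1/3 each): envelope 2 is the highest-numbered option available, probability 1; weight (1/3)·1 = 1/3 each.
If it is in envelope 2 (prior 1/3): the presenter opened envelope 2, so this case is ruled out; weight (1/3)·0 = 0.
The weights sum to 2/3.
So P(the cheque in envelope 1 | the presenter opened envelope 2) = (1/3) / (2/3) = 1/2.

1/2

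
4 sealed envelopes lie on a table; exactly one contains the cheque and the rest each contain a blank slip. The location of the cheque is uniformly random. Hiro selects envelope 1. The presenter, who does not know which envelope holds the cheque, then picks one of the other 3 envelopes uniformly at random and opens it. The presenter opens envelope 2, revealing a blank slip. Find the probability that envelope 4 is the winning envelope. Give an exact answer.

Apply Bayes' rule, conditioning on where the cheque actually is.
If it is in any of envelopes 1, 3, and 4 (prior 1/4 each): the presenter picks envelope 2 with probability 1/3 regardless, and it is not the prize; weight (1/4)·(1/3) = 1/12 each.
If it is in envelope 2 (prior 1/4): the presenter opened envelope 2, so this case is ruled out; weight (1/4)·0 = 0.
The weights sum to 1/4.
So P(the cheque in envelope 4 | the presenter opened envelope 2) = (1/12) / (1/4) = 1/3.

1/3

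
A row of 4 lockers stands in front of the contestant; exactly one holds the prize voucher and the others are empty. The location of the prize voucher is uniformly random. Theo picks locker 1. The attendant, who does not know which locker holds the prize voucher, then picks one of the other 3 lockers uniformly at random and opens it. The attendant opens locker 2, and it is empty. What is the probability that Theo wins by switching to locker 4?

1/3

Because the attendant chose which locker to open without knowing where the prize voucher is, the choice is independent of the prize location. Learning that locker 2 does not hold the prize voucher simply rules out that one location and leaves the remaining 3 lockers still equally likely by symmetry.
So P(the prize voucher in locker 4) = 1/3.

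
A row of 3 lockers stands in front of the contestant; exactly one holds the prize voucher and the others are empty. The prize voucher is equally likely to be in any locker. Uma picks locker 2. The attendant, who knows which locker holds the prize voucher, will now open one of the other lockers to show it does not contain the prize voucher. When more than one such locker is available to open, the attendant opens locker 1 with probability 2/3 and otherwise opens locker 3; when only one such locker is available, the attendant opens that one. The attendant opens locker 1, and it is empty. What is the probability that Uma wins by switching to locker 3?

Consider each possible location of the prize voucher in turn.
If it is in locker 1 (prior 1/3): the attendant opened locker 1, so this case is ruled out; weight (1/3)·0 = 0.
If it is in locker 2 (prior 1/3): locker 1 is available, opened with probability 2/3; weight (1/3)·(2/3) = 2/9.
If it is in locker 3 (prior 1/3): only locker 1 is available, probability 1; weight (1/3)·1 = 1/3.
The weights sum to 5/9.
So P(the prize voucher in locker 3 | the attendant opened locker 1) = (1/3) / (5/9) = 3/5.

3/5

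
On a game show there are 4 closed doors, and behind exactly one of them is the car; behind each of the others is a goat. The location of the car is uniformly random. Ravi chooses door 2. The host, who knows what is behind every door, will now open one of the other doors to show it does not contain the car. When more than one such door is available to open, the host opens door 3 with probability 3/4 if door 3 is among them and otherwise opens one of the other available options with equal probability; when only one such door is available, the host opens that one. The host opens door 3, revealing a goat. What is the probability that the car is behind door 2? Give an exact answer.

1/3

Consider each possible location of the car in turn.
If it is behind any of doors 1, 2, and 4 (prior 1/4 each): door 3 is available, opened with probability 3/4; weight (1/4)·(3/4) = 3/16 each.
If it is behind door 3 (prior 1/4): the host opened door 3, so this case is ruled out; weight (1/4)·0 = 0.
The weights sum to 9/16.
So P(the car behind door 2 | the host opened door 3) = (3/16) / (9/16) = 1/3.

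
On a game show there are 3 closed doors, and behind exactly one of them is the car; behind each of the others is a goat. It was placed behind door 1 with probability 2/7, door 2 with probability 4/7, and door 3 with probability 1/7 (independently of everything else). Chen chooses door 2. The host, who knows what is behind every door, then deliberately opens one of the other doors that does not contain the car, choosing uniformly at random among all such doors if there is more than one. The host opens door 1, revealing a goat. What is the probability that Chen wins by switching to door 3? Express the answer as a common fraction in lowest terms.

1/3

Apply Bayes' rule, conditioning on where the car actually is.
If it is behind door 1 (prior 2/7): the host opened door 1, so this case is ruled out; weight (2/7)·0 = 0.
If it is behind door 2 (prior 4/7): the host has 2 equally likely choices, so probability 1/2; weight (4/7)·(1/2) = 2/7.
If it is behind door 3 (prior 1/7): the host has no choice, probability 1; weight (1/7)·1 = 1/7.
The weights sum to 3/7.
So P(the car behind door 3 | the host opened door 1) = (1/7) / (3/7) = 1/3.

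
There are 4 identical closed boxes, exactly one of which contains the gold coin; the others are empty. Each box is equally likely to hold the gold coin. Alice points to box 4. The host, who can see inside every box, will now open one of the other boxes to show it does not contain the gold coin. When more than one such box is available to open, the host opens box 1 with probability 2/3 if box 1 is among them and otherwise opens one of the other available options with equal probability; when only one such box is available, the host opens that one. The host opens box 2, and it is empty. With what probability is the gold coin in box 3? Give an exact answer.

Apply Bayes' rule, conditioning on where the gold coin actually is.
If it is in box 1 (prior 1/4): box 1 holds the prize so is unavailable; the host chooses uniformly among the 2 others, probability 1/2; weight (1/4)·(1/2) = 1/8.
If it is in box 2 (prior 1/4): the host opened box 2, so this case is ruled out; weight (1/4)·0 = 0.
If it is in box 3 (prior 1/4): box 1 is available but not opened, probability 1/3; weight (1/4)·(1/3) = 1/12.
If it is in box 4 (prior 1/4): box 1 is available but not opened; box 2 gets probability (1 − 2/3)/2 = 1/6; weight (1/4)·(1/6) = 1/24.
The weights sum to 1/4.
So P(the gold coin in box 3 | the host opened box 2) = (1/12) / (1/4) = 1/3.

1/3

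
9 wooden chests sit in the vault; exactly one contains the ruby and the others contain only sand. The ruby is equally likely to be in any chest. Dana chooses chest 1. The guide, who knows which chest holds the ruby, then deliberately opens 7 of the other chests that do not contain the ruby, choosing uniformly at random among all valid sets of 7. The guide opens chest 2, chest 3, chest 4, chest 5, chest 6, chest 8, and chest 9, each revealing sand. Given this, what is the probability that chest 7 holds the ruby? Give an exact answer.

Consider each possible location of the ruby in turn.
If it is in chest 1 (prior 1/9): the guide has 8 equally likely choices, so probability 1/8; weight (1/9)·(1/8) = 1/72.
If it is in any of chests 2, 3, 4, 5, 6, 8, and 9 (prior 1/9 each): that chest was opened and seen not to hold the prize — ruled out; weight (1/9)·0 = 0 each.
If it is in chest 7 (prior 1/9): the guide has no choice, probability 1; weight (1/9)·1 = 1/9.
The weights sum to 1/8.
So P(the ruby in chest 7 | the guide opened chest 2, chest 3, chest 4, chest 5, chest 6, chest 8, and chest 9) = (1/9) / (1/8) = 8/9.

8/9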